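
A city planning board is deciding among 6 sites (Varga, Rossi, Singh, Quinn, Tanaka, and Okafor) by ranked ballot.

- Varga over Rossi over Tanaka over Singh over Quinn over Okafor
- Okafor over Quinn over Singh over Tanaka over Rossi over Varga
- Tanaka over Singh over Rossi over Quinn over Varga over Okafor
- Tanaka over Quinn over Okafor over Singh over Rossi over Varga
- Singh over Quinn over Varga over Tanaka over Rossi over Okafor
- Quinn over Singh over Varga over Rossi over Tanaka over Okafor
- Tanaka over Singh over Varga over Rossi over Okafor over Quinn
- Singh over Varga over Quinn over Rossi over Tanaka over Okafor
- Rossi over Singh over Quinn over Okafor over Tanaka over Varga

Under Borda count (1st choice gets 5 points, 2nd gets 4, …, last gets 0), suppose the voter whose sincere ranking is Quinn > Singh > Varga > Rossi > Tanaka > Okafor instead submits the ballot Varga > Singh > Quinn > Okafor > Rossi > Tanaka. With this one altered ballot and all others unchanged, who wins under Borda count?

Singh

Borda totals with the altered ballot: Varga 21, Rossi 20, Singh 33, Quinn 24, Tanaka 24, Okafor 13.
The winner is unchanged: still Singh.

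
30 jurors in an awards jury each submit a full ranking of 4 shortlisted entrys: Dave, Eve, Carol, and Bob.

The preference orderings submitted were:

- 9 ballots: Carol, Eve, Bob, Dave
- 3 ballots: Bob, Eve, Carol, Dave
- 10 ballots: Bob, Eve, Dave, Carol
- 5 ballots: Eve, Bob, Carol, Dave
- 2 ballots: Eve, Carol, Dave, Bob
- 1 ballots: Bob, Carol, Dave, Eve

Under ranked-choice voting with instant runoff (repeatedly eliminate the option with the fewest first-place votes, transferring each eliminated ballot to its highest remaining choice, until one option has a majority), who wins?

Bob

Round 1: Bob 14, Carol 9, Eve 7, Dave 0. Dave has the fewest and is eliminated.
Round 2: Bob 14, Carol 9, Eve 7. Eve has the fewest and is eliminated.
Round 3: Bob 19, Carol 11. Bob has a majority.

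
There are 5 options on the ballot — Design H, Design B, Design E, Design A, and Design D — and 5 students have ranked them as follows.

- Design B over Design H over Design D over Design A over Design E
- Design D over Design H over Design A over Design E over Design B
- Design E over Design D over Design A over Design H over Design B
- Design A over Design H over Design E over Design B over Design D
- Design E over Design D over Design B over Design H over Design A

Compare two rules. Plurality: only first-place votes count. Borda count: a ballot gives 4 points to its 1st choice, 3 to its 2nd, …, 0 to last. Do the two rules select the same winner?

No

Plurality first-place counts: Design H 0, Design B 1, Design E 2, Design A 1, Design D 1 → Design E.
Borda totals: Design H 11, Design B 7, Design E 11, Design A 9, Design D 12 → Design D.
The two rules disagree: plurality picks Design E, Borda picks Design D.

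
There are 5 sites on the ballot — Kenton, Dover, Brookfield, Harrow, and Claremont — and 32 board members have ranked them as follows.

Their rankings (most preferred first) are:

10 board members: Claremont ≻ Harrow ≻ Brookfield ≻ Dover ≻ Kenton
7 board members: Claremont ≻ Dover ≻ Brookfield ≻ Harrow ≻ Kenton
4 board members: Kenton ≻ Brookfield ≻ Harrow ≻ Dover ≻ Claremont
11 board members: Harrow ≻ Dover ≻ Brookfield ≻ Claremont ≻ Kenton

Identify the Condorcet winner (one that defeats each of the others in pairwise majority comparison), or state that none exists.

Head-to-head results (32 voters total):
Kenton vs Dover: Dover wins 28–4.
Kenton vs Brookfield: Brookfield wins 28–4.
Kenton vs Harrow: Harrow wins 28–4.
Kenton vs Claremont: Claremont wins 28–4.
Dover vs Brookfield: Dover wins 18–14.
Dover vs Harrow: Harrow wins 25–7.
Dover vs Claremont: Claremont wins 17–15.
Brookfield vs Harrow: Harrow wins 21–11.
Brookfield vs Claremont: Claremont wins 17–15.
Harrow vs Claremont: Claremont wins 17–15.
Claremont beats each rival — Kenton (28–4), Dover (17–15), Brookfield (17–15), Harrow (17–15) — so Claremont is the Condorcet winner.

Claremont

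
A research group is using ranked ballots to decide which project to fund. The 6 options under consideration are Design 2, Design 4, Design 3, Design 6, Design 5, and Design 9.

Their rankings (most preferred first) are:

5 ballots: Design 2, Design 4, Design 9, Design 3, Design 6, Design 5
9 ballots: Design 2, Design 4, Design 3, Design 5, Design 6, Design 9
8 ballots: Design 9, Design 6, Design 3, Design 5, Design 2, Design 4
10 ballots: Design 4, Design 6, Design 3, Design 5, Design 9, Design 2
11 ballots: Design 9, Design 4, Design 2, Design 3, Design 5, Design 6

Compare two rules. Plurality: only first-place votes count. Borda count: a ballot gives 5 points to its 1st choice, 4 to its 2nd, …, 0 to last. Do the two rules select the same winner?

Plurality first-place counts: Design 2 14, Design 4 10, Design 3 0, Design 6 0, Design 5 0, Design 9 19 → Design 9.
Borda totals: Design 2 111, Design 4 150, Design 3 113, Design 6 86, Design 5 65, Design 9 120 → Design 4.
The two rules disagree: plurality picks Design 9, Borda picks Design 4.

No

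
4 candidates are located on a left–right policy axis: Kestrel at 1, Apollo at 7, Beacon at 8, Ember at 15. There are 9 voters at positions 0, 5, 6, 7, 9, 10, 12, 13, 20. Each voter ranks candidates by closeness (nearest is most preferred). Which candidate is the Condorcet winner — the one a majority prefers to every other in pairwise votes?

Beacon

With single-peaked preferences on a line, the Condorcet winner is the candidate closest to the median voter.
The median voter (position 9) is closest to Beacon at 8.
Check: Beacon vs Apollo — voters closer to Beacon: 5 of 9.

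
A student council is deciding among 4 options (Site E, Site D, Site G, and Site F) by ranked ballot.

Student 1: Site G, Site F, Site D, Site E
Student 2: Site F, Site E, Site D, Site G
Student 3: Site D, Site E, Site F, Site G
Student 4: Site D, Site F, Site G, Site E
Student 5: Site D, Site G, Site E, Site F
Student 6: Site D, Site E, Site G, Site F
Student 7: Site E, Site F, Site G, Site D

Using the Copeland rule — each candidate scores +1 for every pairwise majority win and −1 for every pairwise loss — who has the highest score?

Site D

Pairwise results:
  Site E vs Site D: Site D wins 5–2.
  Site E vs Site G: Site E wins 4–3.
  Site E vs Site F: Site E wins 4–3.
  Site D vs Site G: Site D wins 5–2.
  Site D vs Site F: Site D wins 4–3.
  Site G vs Site F: Site F wins 4–3.
Copeland scores (wins − losses):
  Site E: 2 − 1 = 1
  Site D: 3 − 0 = 3
  Site G: 0 − 3 = -3
  Site F: 1 − 2 = -1
Site D has the best Copeland score.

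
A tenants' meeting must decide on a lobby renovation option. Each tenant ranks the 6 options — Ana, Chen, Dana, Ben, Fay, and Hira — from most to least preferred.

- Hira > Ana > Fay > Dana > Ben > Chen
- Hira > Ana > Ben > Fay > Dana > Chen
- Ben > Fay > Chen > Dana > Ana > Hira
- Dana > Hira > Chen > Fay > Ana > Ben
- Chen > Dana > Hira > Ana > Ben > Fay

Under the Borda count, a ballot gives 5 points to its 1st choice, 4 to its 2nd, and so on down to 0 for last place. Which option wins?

Hira

Borda scores:
  Ana: 4 + 4 + 1 + 1 + 2 = 12
  Chen: 0 + 0 + 3 + 3 + 5 = 11
  Dana: 2 + 1 + 2 + 5 + 4 = 14
  Ben: 1 + 3 + 5 + 0 + 1 = 10
  Fay: 3 + 2 + 4 + 2 + 0 = 11
  Hira: 5 + 5 + 0 + 4 + 3 = 17
Hira has the highest total.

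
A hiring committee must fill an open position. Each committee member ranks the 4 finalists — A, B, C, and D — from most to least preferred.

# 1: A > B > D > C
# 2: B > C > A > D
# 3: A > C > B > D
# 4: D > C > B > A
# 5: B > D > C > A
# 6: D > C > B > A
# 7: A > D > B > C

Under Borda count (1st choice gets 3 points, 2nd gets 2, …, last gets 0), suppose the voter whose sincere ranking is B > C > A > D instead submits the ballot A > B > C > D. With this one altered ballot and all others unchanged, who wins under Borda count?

A

Borda totals with the altered ballot: A 12, B 11, C 8, D 11.
The switch changes the winner from B to A.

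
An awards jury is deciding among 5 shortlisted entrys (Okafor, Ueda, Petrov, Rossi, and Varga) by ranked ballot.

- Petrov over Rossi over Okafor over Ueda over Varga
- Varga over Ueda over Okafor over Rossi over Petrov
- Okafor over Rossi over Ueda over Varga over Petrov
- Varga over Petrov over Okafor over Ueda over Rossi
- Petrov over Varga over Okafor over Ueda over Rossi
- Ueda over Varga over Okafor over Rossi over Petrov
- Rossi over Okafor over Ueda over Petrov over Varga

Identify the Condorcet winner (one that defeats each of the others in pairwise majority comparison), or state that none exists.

None — there is no Condorcet winner

Head-to-head results (7 voters total):
Okafor vs Ueda: Okafor wins 5–2.
Okafor vs Petrov: Okafor wins 4–3.
Okafor vs Rossi: Okafor wins 5–2.
Okafor vs Varga: Varga wins 4–3.
Ueda vs Petrov: Ueda wins 4–3.
Ueda vs Rossi: Ueda wins 4–3.
Ueda vs Varga: Ueda wins 4–3.
Petrov vs Rossi: Rossi wins 4–3.
Petrov vs Varga: Varga wins 4–3.
Rossi vs Varga: Varga wins 4–3.
No candidate beats all others: Okafor beats Ueda beats Varga beats Okafor, a majority cycle.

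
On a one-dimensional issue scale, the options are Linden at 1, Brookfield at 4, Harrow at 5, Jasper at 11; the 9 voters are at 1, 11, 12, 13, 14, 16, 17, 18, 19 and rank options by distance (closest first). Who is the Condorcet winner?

Jasper

With single-peaked preferences on a line, the Condorcet winner is the candidate closest to the median voter.
The median voter (position 14) is closest to Jasper at 11.
Check: Jasper vs Harrow — voters closer to Jasper: 8 of 9.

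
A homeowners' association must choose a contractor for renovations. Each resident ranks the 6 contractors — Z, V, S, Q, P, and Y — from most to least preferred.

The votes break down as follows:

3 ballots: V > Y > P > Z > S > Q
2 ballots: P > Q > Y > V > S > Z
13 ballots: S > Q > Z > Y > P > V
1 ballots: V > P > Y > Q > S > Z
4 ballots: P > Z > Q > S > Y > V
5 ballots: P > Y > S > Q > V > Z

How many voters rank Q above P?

Ballots ranking Q above P: 13.
Ballots ranking P above Q: 3+2+1+4+5 = 15.
So 13 of 28 voters prefer Q to P.

13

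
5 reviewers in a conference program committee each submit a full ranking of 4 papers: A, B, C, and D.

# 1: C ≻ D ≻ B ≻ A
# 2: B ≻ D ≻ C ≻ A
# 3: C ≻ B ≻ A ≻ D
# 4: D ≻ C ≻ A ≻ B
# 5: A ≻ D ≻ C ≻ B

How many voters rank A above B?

Ballots ranking A above B: 2.
Ballots ranking B above A: 3.
So 2 of 5 voters prefer A to B.

2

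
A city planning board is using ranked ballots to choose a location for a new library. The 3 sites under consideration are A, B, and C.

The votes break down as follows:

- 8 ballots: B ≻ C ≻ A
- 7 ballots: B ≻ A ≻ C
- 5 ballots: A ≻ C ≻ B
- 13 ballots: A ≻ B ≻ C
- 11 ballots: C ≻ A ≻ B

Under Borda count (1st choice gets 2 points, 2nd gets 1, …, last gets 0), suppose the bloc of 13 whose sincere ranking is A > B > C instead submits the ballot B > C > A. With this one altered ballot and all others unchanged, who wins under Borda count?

B

Borda totals with the altered ballot: A 28, B 56, C 48.
The switch changes the winner from A to B.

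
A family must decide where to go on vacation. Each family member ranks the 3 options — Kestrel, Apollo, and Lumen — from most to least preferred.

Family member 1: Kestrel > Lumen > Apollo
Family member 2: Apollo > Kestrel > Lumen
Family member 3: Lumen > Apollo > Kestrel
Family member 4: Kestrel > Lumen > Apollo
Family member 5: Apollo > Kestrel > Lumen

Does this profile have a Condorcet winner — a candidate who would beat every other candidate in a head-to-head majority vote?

No

Head-to-head results (5 voters total):
Kestrel vs Apollo: Apollo wins 3–2.
Kestrel vs Lumen: Kestrel wins 4–1.
Apollo vs Lumen: Lumen wins 3–2.
No candidate beats all others: Kestrel beats Lumen beats Apollo beats Kestrel, a majority cycle.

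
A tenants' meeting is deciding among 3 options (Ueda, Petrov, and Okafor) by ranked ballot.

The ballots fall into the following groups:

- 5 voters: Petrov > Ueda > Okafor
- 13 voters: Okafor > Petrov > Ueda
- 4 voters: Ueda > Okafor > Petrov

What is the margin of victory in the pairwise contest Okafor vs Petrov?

Ballots ranking Okafor above Petrov: 13+4 = 17.
Ballots ranking Petrov above Okafor: 5.
Okafor wins 17–5, a margin of 12.

12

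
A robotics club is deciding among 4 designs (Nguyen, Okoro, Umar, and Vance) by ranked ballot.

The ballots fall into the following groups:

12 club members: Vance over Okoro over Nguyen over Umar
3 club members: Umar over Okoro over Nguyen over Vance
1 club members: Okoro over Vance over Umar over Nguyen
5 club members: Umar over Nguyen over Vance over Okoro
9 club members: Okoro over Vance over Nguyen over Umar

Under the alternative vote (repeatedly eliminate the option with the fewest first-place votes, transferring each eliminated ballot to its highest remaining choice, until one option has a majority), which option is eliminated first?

Nguyen

Round 1: Vance 12, Okoro 10, Umar 8, Nguyen 0. Nguyen has the fewest and is eliminated.
Round 2: Vance 12, Okoro 10, Umar 8. Umar has the fewest and is eliminated.
Round 3: Vance 17, Okoro 13. Vance has a majority.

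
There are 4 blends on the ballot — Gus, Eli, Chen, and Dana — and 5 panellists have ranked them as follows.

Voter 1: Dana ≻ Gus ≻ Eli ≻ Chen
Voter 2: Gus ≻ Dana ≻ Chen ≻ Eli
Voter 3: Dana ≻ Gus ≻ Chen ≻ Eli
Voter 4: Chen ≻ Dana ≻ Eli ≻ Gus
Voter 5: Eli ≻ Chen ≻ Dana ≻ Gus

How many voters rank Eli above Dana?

1

Ballots ranking Eli above Dana: 1.
Ballots ranking Dana above Eli: 4.
So 1 of 5 voters prefer Eli to Dana.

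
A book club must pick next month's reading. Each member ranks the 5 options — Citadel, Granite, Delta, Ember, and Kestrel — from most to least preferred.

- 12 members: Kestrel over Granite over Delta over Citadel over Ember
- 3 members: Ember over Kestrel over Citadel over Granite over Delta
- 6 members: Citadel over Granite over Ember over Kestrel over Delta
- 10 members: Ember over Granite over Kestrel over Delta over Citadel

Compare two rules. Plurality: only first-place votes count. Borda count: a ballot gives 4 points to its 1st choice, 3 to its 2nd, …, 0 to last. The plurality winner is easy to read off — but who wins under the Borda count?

Granite

Plurality first-place counts: Citadel 6, Granite 0, Delta 0, Ember 13, Kestrel 12 → Ember.
Borda totals: Citadel 42, Granite 87, Delta 34, Ember 64, Kestrel 83 → Granite.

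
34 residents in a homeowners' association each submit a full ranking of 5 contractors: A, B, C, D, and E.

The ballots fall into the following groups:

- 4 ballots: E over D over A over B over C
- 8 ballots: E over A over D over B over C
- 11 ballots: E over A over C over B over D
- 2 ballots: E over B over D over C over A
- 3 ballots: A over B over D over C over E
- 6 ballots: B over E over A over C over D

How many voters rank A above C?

Ballots ranking A above C: 4+8+11+3+6 = 32.
Ballots ranking C above A: 2.
So 32 of 34 voters prefer A to C.

32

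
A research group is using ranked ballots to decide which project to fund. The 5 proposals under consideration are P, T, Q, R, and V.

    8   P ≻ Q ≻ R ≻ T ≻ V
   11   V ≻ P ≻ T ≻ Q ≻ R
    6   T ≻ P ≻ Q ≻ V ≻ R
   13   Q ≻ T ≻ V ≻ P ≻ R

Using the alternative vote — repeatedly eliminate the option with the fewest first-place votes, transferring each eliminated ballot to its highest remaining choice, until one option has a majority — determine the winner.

Round 1: Q 13, V 11, P 8, T 6, R 0. R has the fewest and is eliminated.
Round 2: Q 13, V 11, P 8, T 6. T has the fewest and is eliminated.
Round 3: P 14, Q 13, V 11. V has the fewest and is eliminated.
Round 4: P 25, Q 13. P has a majority.

P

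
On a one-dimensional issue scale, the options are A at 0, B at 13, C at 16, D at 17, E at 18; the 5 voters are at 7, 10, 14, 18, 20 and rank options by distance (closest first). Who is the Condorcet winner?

With single-peaked preferences on a line, the Condorcet winner is the candidate closest to the median voter.
The median voter (position 14) is closest to B at 13.
Check: B vs A — voters closer to B: 5 of 5.

B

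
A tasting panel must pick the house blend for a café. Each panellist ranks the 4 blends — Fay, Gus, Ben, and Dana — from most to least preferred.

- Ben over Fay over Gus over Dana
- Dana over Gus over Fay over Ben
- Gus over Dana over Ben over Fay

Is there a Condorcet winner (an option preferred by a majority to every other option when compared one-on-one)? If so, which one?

Head-to-head results (3 voters total):
Fay vs Gus: Gus wins 2–1.
Fay vs Ben: Ben wins 2–1.
Fay vs Dana: Dana wins 2–1.
Gus vs Ben: Gus wins 2–1.
Gus vs Dana: Gus wins 2–1.
Ben vs Dana: Dana wins 2–1.
Gus beats each rival — Fay (2–1), Ben (2–1), Dana (2–1) — so Gus is the Condorcet winner.

Gus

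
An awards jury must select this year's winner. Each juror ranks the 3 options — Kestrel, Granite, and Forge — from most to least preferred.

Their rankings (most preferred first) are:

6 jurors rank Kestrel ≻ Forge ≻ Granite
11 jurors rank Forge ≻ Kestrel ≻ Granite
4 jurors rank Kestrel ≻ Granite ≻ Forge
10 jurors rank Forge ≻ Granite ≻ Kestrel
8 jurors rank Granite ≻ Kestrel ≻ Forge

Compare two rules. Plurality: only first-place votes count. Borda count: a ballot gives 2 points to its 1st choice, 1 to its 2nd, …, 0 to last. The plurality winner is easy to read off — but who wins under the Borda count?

Forge

Plurality first-place counts: Kestrel 10, Granite 8, Forge 21 → Forge.
Borda totals: Kestrel 39, Granite 30, Forge 48 → Forge.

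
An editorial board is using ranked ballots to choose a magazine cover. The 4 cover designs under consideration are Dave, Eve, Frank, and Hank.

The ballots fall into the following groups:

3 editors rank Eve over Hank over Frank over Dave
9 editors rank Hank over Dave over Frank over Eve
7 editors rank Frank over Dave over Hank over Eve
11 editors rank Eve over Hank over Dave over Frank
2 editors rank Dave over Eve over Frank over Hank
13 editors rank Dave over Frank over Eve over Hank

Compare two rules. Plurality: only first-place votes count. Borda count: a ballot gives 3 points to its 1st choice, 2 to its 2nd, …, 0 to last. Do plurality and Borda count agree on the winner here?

Plurality first-place counts: Dave 15, Eve 14, Frank 7, Hank 9 → Dave.
Borda totals: Dave 88, Eve 59, Frank 61, Hank 62 → Dave.
The two rules agree on Dave.

Yes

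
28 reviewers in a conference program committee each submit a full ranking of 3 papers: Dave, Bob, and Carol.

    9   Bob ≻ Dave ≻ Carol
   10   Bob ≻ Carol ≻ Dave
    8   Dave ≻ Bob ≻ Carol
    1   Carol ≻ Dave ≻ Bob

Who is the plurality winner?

Bob

First-place vote totals:
  Dave: 8
  Bob: 19
  Carol: 1
Bob has the most first-place votes.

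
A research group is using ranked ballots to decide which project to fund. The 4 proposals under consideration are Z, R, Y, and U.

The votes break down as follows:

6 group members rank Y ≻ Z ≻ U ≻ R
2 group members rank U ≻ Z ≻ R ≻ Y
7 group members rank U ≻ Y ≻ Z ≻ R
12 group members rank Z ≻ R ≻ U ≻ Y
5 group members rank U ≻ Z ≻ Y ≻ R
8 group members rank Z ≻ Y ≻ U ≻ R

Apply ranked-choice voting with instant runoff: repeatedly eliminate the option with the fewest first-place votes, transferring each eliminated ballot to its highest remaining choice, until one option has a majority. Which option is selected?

Round 1: Z 20, U 14, Y 6, R 0. R has the fewest and is eliminated.
Round 2: Z 20, U 14, Y 6. Y has the fewest and is eliminated.
Round 3: Z 26, U 14. Z has a majority.

Z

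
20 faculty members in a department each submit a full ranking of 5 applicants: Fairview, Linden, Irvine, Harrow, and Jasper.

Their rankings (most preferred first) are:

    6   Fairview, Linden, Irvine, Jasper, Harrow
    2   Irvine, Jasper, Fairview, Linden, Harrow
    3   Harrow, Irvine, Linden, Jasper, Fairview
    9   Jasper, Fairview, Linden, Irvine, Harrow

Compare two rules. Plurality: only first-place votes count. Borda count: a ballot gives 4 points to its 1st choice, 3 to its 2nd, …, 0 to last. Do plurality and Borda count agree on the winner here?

Plurality first-place counts: Fairview 6, Linden 0, Irvine 2, Harrow 3, Jasper 9 → Jasper.
Borda totals: Fairview 55, Linden 44, Irvine 38, Harrow 12, Jasper 51 → Fairview.
The two rules disagree: plurality picks Jasper, Borda picks Fairview.

No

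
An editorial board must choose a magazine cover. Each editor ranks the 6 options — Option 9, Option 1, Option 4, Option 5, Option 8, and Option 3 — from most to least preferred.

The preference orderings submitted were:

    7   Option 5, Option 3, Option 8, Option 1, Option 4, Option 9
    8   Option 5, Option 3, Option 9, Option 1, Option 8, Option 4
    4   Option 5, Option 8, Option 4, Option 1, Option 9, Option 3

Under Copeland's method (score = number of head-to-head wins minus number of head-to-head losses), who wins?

Option 5

Pairwise results:
  Option 9 vs Option 1: Option 1 wins 11–8.
  Option 9 vs Option 4: Option 4 wins 11–8.
  Option 9 vs Option 5: Option 5 wins 19–0.
  Option 9 vs Option 8: Option 8 wins 11–8.
  Option 9 vs Option 3: Option 3 wins 15–4.
  Option 1 vs Option 4: Option 1 wins 15–4.
  Option 1 vs Option 5: Option 5 wins 19–0.
  Option 1 vs Option 8: Option 8 wins 11–8.
  Option 1 vs Option 3: Option 3 wins 15–4.
  Option 4 vs Option 5: Option 5 wins 19–0.
  Option 4 vs Option 8: Option 8 wins 19–0.
  Option 4 vs Option 3: Option 3 wins 15–4.
  Option 5 vs Option 8: Option 5 wins 19–0.
  Option 5 vs Option 3: Option 5 wins 19–0.
  Option 8 vs Option 3: Option 3 wins 15–4.
Copeland scores (wins − losses):
  Option 9: 0 − 5 = -5
  Option 1: 2 − 3 = -1
  Option 4: 1 − 4 = -3
  Option 5: 5 − 0 = 5
  Option 8: 3 − 2 = 1
  Option 3: 4 − 1 = 3
Option 5 has the best Copeland score.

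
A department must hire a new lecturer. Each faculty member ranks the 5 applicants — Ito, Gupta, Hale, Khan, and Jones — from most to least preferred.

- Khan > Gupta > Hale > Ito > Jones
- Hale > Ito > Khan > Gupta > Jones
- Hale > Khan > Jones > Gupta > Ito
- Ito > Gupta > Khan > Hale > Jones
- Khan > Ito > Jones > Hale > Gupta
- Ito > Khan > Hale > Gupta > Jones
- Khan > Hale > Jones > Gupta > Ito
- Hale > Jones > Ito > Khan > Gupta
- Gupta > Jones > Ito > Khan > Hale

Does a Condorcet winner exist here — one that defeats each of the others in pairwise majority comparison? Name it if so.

None — there is no Condorcet winner

Head-to-head results (9 voters total):
Ito vs Gupta: Ito wins 5–4.
Ito vs Hale: Hale wins 5–4.
Ito vs Khan: Ito wins 5–4.
Ito vs Jones: Ito wins 5–4.
Gupta vs Hale: Hale wins 6–3.
Gupta vs Khan: Khan wins 7–2.
Gupta vs Jones: Gupta wins 5–4.
Hale vs Khan: Khan wins 6–3.
Hale vs Jones: Hale wins 7–2.
Khan vs Jones: Khan wins 7–2.
No candidate beats all others: Ito beats Khan beats Hale beats Ito, a majority cycle.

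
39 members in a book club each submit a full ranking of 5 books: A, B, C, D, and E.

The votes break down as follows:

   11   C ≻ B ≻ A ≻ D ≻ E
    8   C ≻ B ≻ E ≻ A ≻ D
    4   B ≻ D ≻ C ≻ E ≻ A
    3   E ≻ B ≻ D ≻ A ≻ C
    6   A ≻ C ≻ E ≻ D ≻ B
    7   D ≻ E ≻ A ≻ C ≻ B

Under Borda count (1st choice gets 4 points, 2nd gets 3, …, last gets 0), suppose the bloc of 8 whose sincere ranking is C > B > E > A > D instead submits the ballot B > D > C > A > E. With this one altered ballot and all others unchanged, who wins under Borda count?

C

Borda totals with the altered ballot: A 71, B 90, C 93, D 87, E 49.
The winner is unchanged: still C.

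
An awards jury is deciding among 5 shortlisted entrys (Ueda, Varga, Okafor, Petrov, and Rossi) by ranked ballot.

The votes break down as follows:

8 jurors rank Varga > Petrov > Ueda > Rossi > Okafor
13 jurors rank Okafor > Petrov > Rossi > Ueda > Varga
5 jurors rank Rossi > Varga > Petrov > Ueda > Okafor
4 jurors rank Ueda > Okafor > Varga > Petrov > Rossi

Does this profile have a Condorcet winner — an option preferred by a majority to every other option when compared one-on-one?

Head-to-head results (30 voters total):
Ueda vs Varga: Ueda wins 17–13.
Ueda vs Okafor: Ueda wins 17–13.
Ueda vs Petrov: Petrov wins 26–4.
Ueda vs Rossi: Rossi wins 18–12.
Varga vs Okafor: Okafor wins 17–13.
Varga vs Petrov: Varga wins 17–13.
Varga vs Rossi: Rossi wins 18–12.
Okafor vs Petrov: Okafor wins 17–13.
Okafor vs Rossi: Okafor wins 17–13.
Petrov vs Rossi: Petrov wins 25–5.
No candidate beats all others: Ueda beats Varga beats Petrov beats Ueda, a majority cycle.

No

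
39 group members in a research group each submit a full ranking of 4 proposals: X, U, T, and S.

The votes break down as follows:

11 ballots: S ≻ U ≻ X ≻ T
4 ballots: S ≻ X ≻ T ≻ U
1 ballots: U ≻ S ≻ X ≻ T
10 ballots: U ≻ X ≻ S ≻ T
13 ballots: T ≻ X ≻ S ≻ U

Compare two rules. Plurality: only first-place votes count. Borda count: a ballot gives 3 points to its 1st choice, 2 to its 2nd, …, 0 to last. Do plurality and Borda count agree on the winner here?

Yes

Plurality first-place counts: X 0, U 11, T 13, S 15 → S.
Borda totals: X 66, U 55, T 43, S 70 → S.
The two rules agree on S.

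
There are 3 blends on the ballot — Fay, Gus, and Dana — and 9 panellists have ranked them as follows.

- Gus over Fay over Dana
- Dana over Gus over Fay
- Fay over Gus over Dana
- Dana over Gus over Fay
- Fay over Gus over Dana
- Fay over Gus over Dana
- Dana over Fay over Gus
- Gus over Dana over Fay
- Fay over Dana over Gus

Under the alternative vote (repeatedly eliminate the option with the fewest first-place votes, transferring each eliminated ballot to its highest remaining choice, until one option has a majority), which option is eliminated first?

Gus

Round 1: Fay 4, Dana 3, Gus 2. Gus has the fewest and is eliminated.
Round 2: Fay 5, Dana 4. Fay has a majority.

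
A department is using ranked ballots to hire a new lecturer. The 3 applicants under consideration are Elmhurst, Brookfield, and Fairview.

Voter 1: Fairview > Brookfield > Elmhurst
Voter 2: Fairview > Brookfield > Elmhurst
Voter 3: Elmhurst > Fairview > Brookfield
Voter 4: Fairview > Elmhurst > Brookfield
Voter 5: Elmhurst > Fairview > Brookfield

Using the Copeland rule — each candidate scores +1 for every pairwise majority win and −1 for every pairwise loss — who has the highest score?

Pairwise results:
  Elmhurst vs Brookfield: Elmhurst wins 3–2.
  Elmhurst vs Fairview: Fairview wins 3–2.
  Brookfield vs Fairview: Fairview wins 5–0.
Copeland scores (wins − losses):
  Elmhurst: 1 − 1 = 0
  Brookfield: 0 − 2 = -2
  Fairview: 2 − 0 = 2
Fairview has the best Copeland score.

Fairview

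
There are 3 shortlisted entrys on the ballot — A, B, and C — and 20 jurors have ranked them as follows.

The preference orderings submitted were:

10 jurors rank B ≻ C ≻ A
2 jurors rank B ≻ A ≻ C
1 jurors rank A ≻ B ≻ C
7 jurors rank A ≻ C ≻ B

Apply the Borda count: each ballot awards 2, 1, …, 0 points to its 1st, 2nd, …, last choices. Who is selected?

Borda scores:
  A: 10·0 + 2·1 + 2 + 7·2 = 18
  B: 10·2 + 2·2 + 1 + 7·0 = 25
  C: 10·1 + 2·0 + 0 + 7·1 = 17
B has the highest total.

B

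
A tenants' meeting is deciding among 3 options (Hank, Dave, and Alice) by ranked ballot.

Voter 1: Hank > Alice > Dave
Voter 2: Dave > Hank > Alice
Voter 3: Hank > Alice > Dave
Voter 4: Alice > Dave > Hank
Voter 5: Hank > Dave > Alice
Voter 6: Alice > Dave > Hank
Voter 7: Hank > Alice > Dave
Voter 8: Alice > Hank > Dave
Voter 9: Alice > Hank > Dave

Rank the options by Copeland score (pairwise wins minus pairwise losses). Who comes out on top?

Pairwise results:
  Hank vs Dave: Hank wins 6–3.
  Hank vs Alice: Hank wins 5–4.
  Dave vs Alice: Alice wins 7–2.
Copeland scores (wins − losses):
  Hank: 2 − 0 = 2
  Dave: 0 − 2 = -2
  Alice: 1 − 1 = 0
Hank has the best Copeland score.

Hank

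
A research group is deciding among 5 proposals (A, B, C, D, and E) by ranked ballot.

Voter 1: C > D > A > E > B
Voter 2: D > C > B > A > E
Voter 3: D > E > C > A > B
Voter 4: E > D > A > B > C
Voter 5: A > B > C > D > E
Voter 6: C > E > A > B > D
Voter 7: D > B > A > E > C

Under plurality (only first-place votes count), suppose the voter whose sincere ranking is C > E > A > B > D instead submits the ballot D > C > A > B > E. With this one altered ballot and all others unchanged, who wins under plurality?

First-place totals with the altered ballot: A 1, B 0, C 1, D 4, E 1.
The winner is unchanged: still D.

D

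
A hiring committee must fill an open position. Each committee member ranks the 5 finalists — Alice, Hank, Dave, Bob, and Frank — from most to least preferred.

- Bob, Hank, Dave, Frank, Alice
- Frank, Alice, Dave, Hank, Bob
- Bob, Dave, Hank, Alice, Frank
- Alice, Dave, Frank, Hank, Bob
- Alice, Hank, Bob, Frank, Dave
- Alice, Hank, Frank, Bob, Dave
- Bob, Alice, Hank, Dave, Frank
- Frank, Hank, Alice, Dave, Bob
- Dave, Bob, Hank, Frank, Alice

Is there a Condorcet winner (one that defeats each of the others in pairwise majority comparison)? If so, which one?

Head-to-head results (9 voters total):
Alice vs Hank: Alice wins 5–4.
Alice vs Dave: Alice wins 6–3.
Alice vs Bob: Alice wins 5–4.
Alice vs Frank: Alice wins 5–4.
Hank vs Dave: Hank wins 5–4.
Hank vs Bob: Hank wins 5–4.
Hank vs Frank: Hank wins 6–3.
Dave vs Bob: Bob wins 5–4.
Dave vs Frank: Dave wins 5–4.
Bob vs Frank: Bob wins 5–4.
Alice beats each rival — Hank (5–4), Dave (6–3), Bob (5–4), Frank (5–4) — so Alice is the Condorcet winner.

Alice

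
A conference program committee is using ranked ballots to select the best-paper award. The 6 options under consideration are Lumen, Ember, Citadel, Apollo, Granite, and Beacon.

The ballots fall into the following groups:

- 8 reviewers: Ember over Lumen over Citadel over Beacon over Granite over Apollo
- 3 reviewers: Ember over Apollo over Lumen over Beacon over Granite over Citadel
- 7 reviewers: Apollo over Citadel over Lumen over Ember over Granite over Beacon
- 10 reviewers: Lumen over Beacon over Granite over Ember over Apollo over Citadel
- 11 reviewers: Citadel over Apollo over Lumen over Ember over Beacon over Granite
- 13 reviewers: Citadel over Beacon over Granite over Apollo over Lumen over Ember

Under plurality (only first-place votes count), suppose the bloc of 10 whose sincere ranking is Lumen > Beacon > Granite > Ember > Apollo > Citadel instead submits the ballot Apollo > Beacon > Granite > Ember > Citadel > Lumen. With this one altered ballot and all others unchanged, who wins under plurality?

Citadel

First-place totals with the altered ballot: Lumen 0, Ember 11, Citadel 24, Apollo 17, Granite 0, Beacon 0.
The winner is unchanged: still Citadel.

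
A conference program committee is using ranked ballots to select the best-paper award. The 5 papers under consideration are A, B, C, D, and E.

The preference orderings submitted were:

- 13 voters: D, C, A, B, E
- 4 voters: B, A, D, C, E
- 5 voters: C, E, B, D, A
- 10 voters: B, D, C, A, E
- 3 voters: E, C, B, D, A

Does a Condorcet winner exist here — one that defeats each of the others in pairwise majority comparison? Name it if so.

There is no Condorcet winner

Head-to-head results (35 voters total):
A vs B: B wins 22–13.
A vs C: C wins 31–4.
A vs D: D wins 31–4.
A vs E: A wins 27–8.
B vs C: C wins 21–14.
B vs D: B wins 22–13.
B vs E: B wins 27–8.
C vs D: D wins 27–8.
C vs E: C wins 32–3.
D vs E: D wins 27–8.
No candidate beats all others: B beats D beats C beats B, a majority cycle.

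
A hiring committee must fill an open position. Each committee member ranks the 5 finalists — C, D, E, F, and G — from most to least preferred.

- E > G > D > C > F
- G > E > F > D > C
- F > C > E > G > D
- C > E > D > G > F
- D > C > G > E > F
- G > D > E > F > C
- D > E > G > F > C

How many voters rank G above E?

3

Ballots ranking G above E: 3.
Ballots ranking E above G: 4.
So 3 of 7 voters prefer G to E.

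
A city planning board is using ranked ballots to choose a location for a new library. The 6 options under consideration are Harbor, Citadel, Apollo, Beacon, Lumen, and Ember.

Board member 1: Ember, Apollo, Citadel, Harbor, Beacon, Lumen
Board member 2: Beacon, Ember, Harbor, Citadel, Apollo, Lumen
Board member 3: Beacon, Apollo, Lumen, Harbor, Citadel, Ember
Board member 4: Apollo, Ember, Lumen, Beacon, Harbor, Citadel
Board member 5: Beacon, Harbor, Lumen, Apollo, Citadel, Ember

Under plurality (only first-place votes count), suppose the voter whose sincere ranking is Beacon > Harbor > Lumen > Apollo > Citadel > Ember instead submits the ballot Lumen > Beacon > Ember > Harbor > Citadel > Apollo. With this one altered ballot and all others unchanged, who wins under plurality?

Beacon

First-place totals with the altered ballot: Harbor 0, Citadel 0, Apollo 1, Beacon 2, Lumen 1, Ember 1.
The winner is unchanged: still Beacon.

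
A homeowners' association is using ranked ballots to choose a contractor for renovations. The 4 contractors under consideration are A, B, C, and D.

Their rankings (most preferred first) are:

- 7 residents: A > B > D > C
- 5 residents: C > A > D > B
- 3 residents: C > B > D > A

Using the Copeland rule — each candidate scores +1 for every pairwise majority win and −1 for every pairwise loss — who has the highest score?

Pairwise results:
  A vs B: A wins 12–3.
  A vs C: C wins 8–7.
  A vs D: A wins 12–3.
  B vs C: C wins 8–7.
  B vs D: B wins 10–5.
  C vs D: C wins 8–7.
Copeland scores (wins − losses):
  A: 2 − 1 = 1
  B: 1 − 2 = -1
  C: 3 − 0 = 3
  D: 0 − 3 = -3
C has the best Copeland score.

C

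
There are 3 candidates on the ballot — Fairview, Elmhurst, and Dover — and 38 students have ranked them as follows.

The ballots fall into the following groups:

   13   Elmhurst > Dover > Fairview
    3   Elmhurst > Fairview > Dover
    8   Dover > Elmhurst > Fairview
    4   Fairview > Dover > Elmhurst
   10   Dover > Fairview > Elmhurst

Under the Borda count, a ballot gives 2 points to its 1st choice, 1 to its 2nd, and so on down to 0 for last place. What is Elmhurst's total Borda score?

40

Borda scores:
  Fairview: 13·0 + 3·1 + 8·0 + 4·2 + 10·1 = 21
  Elmhurst: 13·2 + 3·2 + 8·1 + 4·0 + 10·0 = 40
  Dover: 13·1 + 3·0 + 8·2 + 4·1 + 10·2 = 53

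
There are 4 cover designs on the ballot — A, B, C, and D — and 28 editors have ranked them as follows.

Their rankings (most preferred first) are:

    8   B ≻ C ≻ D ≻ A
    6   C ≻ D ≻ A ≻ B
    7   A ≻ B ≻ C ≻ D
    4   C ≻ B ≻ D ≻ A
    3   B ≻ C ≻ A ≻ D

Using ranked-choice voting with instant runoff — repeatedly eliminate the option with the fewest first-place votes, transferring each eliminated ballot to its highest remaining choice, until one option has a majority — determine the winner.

B

Round 1: B 11, C 10, A 7, D 0. D has the fewest and is eliminated.
Round 2: B 11, C 10, A 7. A has the fewest and is eliminated.
Round 3: B 18, C 10. B has a majority.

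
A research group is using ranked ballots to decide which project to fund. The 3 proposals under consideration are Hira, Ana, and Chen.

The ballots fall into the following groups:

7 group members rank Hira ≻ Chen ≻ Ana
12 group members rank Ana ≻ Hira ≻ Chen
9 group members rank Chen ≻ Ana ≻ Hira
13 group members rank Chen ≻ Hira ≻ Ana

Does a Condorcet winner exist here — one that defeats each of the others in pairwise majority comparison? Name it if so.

Chen

Head-to-head results (41 voters total):
Hira vs Ana: Ana wins 21–20.
Hira vs Chen: Chen wins 22–19.
Ana vs Chen: Chen wins 29–12.
Chen beats each rival — Hira (22–19), Ana (29–12) — so Chen is the Condorcet winner.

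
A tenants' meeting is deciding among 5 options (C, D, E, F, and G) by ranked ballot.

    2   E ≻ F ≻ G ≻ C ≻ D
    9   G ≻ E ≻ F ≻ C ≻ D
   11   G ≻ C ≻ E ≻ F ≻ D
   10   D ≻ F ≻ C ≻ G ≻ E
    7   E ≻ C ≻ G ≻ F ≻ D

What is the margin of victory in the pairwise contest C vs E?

3

Ballots ranking C above E: 11+10 = 21.
Ballots ranking E above C: 2+9+7 = 18.
C wins 21–18, a margin of 3.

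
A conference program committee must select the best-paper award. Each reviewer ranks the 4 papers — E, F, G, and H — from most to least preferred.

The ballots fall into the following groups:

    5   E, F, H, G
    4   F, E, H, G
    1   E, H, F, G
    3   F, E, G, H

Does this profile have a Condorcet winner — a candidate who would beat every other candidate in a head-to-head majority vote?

Yes

Head-to-head results (13 voters total):
E vs F: F wins 7–6.
E vs G: E wins 13–0.
E vs H: E wins 13–0.
F vs G: F wins 13–0.
F vs H: F wins 12–1.
G vs H: H wins 10–3.
F beats each rival — E (7–6), G (13–0), H (12–1) — so F is the Condorcet winner.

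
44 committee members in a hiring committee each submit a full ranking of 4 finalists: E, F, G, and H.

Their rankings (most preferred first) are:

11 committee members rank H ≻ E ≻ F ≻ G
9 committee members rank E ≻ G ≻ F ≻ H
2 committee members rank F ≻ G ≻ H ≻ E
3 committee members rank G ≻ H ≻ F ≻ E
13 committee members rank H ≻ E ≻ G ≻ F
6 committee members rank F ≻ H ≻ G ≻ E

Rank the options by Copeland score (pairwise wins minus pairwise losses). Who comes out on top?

Pairwise results:
  E vs F: E wins 33–11.
  E vs G: E wins 33–11.
  E vs H: H wins 35–9.
  F vs G: G wins 25–19.
  F vs H: H wins 27–17.
  G vs H: H wins 30–14.
Copeland scores (wins − losses):
  E: 2 − 1 = 1
  F: 0 − 3 = -3
  G: 1 − 2 = -1
  H: 3 − 0 = 3
H has the best Copeland score.

H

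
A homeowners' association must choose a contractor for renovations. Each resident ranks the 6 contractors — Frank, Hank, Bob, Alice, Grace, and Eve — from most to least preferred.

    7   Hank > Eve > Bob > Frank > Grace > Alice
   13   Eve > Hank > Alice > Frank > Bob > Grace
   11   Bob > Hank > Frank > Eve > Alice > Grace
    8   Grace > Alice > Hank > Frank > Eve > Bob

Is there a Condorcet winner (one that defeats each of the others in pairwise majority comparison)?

Head-to-head results (39 voters total):
Frank vs Hank: Hank wins 39–0.
Frank vs Bob: Frank wins 21–18.
Frank vs Alice: Alice wins 21–18.
Frank vs Grace: Frank wins 31–8.
Frank vs Eve: Eve wins 20–19.
Hank vs Bob: Hank wins 28–11.
Hank vs Alice: Hank wins 31–8.
Hank vs Grace: Hank wins 31–8.
Hank vs Eve: Hank wins 26–13.
Bob vs Alice: Alice wins 21–18.
Bob vs Grace: Bob wins 31–8.
Bob vs Eve: Eve wins 28–11.
Alice vs Grace: Alice wins 24–15.
Alice vs Eve: Eve wins 31–8.
Grace vs Eve: Eve wins 31–8.
Hank beats each rival — Frank (39–0), Bob (28–11), Alice (31–8), Grace (31–8), Eve (26–13) — so Hank is the Condorcet winner.

Yes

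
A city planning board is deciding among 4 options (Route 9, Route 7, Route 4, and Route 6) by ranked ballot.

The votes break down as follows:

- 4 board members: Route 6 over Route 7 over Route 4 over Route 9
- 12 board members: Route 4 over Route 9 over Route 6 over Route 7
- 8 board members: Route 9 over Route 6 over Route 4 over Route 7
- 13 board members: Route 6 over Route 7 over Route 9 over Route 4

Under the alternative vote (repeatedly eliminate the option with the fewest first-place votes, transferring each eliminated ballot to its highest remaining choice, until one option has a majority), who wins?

Round 1: Route 6 17, Route 4 12, Route 9 8, Route 7 0. Route 7 has the fewest and is eliminated.
Round 2: Route 6 17, Route 4 12, Route 9 8. Route 9 has the fewest and is eliminated.
Round 3: Route 6 25, Route 4 12. Route 6 has a majority.

Route 6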